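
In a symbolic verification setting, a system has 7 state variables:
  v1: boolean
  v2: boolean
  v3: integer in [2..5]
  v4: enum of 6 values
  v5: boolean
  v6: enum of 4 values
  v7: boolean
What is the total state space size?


State space = product of domain sizes of all variables.
Domain sizes:
  v1 (boolean): 2
  v2 (boolean): 2
  v3 (integer in [2..5]): 4
  v4 (enum of 6 values): 6
  v5 (boolean): 2
  v6 (enum of 4 values): 4
  v7 (boolean): 2
Product = 2 * 2 * 4 * 6 * 2 * 4 * 2 = 1536

1536


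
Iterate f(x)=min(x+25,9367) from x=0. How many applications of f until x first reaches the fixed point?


Step 1: x=0, cap=9367, increment=25
Step 2: x grows by 25 each step until capped at 9367; fixed point is x=9367
Step 3: iterations = ceil(9367/25) = 375

375


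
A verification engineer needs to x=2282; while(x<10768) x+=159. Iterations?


Step 1: x goes from 2282 toward 10768 by 159; the body runs while x<10768, so iterations = ceil((bound-start)/step)
Step 2: Distance=8486
Step 3: ceil(8486/159)=54

54


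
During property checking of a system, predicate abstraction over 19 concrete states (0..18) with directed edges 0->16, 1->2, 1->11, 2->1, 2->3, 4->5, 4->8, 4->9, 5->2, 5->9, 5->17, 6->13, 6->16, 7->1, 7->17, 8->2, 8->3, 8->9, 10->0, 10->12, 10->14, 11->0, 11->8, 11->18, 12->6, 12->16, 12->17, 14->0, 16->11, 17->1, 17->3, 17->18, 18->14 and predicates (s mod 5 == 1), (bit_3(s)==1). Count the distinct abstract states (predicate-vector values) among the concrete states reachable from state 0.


BFS from 0:
Concrete reachable: {0, 1, 2, 3, 8, 9, 11, 14, 16, 18}
Abstract via predicates (s mod 5 == 1), (bit_3(s)==1):
  (0,0) <- {0, 2, 3, 18}
  (0,1) <- {8, 9, 14}
  (1,0) <- {1, 16}
  (1,1) <- {11}
Distinct abstract states = 4

4


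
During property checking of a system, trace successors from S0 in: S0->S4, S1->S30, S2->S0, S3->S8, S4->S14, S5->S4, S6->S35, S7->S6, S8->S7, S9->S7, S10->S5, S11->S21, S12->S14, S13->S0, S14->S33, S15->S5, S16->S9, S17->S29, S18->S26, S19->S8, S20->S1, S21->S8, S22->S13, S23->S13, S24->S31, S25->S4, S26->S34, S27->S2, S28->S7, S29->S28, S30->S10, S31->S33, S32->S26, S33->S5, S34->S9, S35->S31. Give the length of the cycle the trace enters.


Trace from S0 until a state repeats:
  S0 -> S4 -> S14 -> S33 -> S5 -> S4
S4 first seen at step 1, revisited at step 5.
Cycle length = 5 - 1 = 4

4


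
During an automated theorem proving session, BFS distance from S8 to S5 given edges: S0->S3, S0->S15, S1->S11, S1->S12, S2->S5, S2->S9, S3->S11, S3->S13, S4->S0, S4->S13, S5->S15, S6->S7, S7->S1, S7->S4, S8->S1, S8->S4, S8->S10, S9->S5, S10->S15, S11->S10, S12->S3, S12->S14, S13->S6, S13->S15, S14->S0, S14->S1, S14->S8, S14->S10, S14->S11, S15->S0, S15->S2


BFS layer-by-layer from S8:
  dist 0: {S8}
  dist 1: {S1, S4, S10}
  dist 2: {S0, S11, S12, S13, S15}
  dist 3: {S2, S3, S6, S14}
  dist 4: {S5, S7, S9}
  -> S5 reached at distance 4
Shortest path length = 4

4


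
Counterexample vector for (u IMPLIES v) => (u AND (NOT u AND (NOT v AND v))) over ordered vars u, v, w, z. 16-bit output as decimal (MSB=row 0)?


F1 = (u IMPLIES v)
F2 = (u AND (NOT u AND (NOT v AND v)))
Counterexample to F1=>F2 is where F1=1 and F2=0.
Evaluate each row (bits = u,v,w,z, MSB first):
  row 0 [0000]: F1=1 F2=0 -> F1&~F2 -> 1
  row 1 [0001]: F1=1 F2=0 -> F1&~F2 -> 1
  row 2 [0010]: F1=1 F2=0 -> F1&~F2 -> 1
  row 3 [0011]: F1=1 F2=0 -> F1&~F2 -> 1
  row 4 [0100]: F1=1 F2=0 -> F1&~F2 -> 1
  row 5 [0101]: F1=1 F2=0 -> F1&~F2 -> 1
  row 6 [0110]: F1=1 F2=0 -> F1&~F2 -> 1
  row 7 [0111]: F1=1 F2=0 -> F1&~F2 -> 1
  row 8 [1000]: F1=0 F2=0 -> F1&~F2 -> 0
  row 9 [1001]: F1=0 F2=0 -> F1&~F2 -> 0
  row 10 [1010]: F1=0 F2=0 -> F1&~F2 -> 0
  row 11 [1011]: F1=0 F2=0 -> F1&~F2 -> 0
  row 12 [1100]: F1=1 F2=0 -> F1&~F2 -> 1
  row 13 [1101]: F1=1 F2=0 -> F1&~F2 -> 1
  row 14 [1110]: F1=1 F2=0 -> F1&~F2 -> 1
  row 15 [1111]: F1=1 F2=0 -> F1&~F2 -> 1
Full result column, 4 rows per line (u,v fixed per line; w,z runs 00..11 left to right):
  rows 0-3 [u,v=00]: 1111  = hex F
  rows 4-7 [u,v=01]: 1111  = hex F
  rows 8-11 [u,v=10]: 0000  = hex 0
  rows 12-15 [u,v=11]: 1111  = hex F
Counterexample vector (row 0 .. row 15) = 1111111100001111
Output column grouped in 4s = 1111 1111 0000 1111 = 0xFF0F
Convert to decimal digit by digit (value = value*16 + digit):
  F -> 15
  15*16 + 15 (F) = 255
  255*16 + 0 = 4080
  4080*16 + 15 (F) = 65295
Decimal = 65295

65295


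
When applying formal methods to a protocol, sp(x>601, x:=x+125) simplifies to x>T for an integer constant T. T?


Formula: sp(P, x:=E) = exists old_x. (x = E[old_x/x]) AND P[old_x/x] (old_x is the value of x before the assignment; eliminate old_x by solving x = E[old_x/x] for old_x)
Step 1: Precondition P: x>601, i.e. old_x > 601
Step 2: Assignment gives x = old_x + 125, so old_x = x - 125
Step 3: Substitute into P: x - 125 > 601
Step 4: Simplify: x > 601+125 = 726

726


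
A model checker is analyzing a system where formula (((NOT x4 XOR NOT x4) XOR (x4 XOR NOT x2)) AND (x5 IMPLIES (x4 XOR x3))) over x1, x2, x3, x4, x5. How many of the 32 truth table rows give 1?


Formula: (((NOT x4 XOR NOT x4) XOR (x4 XOR NOT x2)) AND (x5 IMPLIES (x4 XOR x3))) over 5 vars (32 rows)
Evaluate each row (x1, x2, x3, x4, x5 as bits, MSB first):
  row 0 [00000]: (((NOT 0 XOR NOT 0) XOR (0 XOR NOT 0)) AND (0 IMPLIES (0 XOR 0))) -> 1
  row 1 [00001]: (((NOT 0 XOR NOT 0) XOR (0 XOR NOT 0)) AND (1 IMPLIES (0 XOR 0))) -> 0
  row 2 [00010]: (((NOT 1 XOR NOT 1) XOR (1 XOR NOT 0)) AND (0 IMPLIES (1 XOR 0))) -> 0
  row 3 [00011]: (((NOT 1 XOR NOT 1) XOR (1 XOR NOT 0)) AND (1 IMPLIES (1 XOR 0))) -> 0
  row 4 [00100]: (((NOT 0 XOR NOT 0) XOR (0 XOR NOT 0)) AND (0 IMPLIES (0 XOR 1))) -> 1
  row 5 [00101]: (((NOT 0 XOR NOT 0) XOR (0 XOR NOT 0)) AND (1 IMPLIES (0 XOR 1))) -> 1
  row 6 [00110]: (((NOT 1 XOR NOT 1) XOR (1 XOR NOT 0)) AND (0 IMPLIES (1 XOR 1))) -> 0
  row 7 [00111]: (((NOT 1 XOR NOT 1) XOR (1 XOR NOT 0)) AND (1 IMPLIES (1 XOR 1))) -> 0
  row 8 [01000]: (((NOT 0 XOR NOT 0) XOR (0 XOR NOT 1)) AND (0 IMPLIES (0 XOR 0))) -> 0
  row 9 [01001]: (((NOT 0 XOR NOT 0) XOR (0 XOR NOT 1)) AND (1 IMPLIES (0 XOR 0))) -> 0
  row 10 [01010]: (((NOT 1 XOR NOT 1) XOR (1 XOR NOT 1)) AND (0 IMPLIES (1 XOR 0))) -> 1
  row 11 [01011]: (((NOT 1 XOR NOT 1) XOR (1 XOR NOT 1)) AND (1 IMPLIES (1 XOR 0))) -> 1
  row 12 [01100]: (((NOT 0 XOR NOT 0) XOR (0 XOR NOT 1)) AND (0 IMPLIES (0 XOR 1))) -> 0
  row 13 [01101]: (((NOT 0 XOR NOT 0) XOR (0 XOR NOT 1)) AND (1 IMPLIES (0 XOR 1))) -> 0
  row 14 [01110]: (((NOT 1 XOR NOT 1) XOR (1 XOR NOT 1)) AND (0 IMPLIES (1 XOR 1))) -> 1
  row 15 [01111]: (((NOT 1 XOR NOT 1) XOR (1 XOR NOT 1)) AND (1 IMPLIES (1 XOR 1))) -> 0
  row 16 [10000]: (((NOT 0 XOR NOT 0) XOR (0 XOR NOT 0)) AND (0 IMPLIES (0 XOR 0))) -> 1
  row 17 [10001]: (((NOT 0 XOR NOT 0) XOR (0 XOR NOT 0)) AND (1 IMPLIES (0 XOR 0))) -> 0
  row 18 [10010]: (((NOT 1 XOR NOT 1) XOR (1 XOR NOT 0)) AND (0 IMPLIES (1 XOR 0))) -> 0
  row 19 [10011]: (((NOT 1 XOR NOT 1) XOR (1 XOR NOT 0)) AND (1 IMPLIES (1 XOR 0))) -> 0
  row 20 [10100]: (((NOT 0 XOR NOT 0) XOR (0 XOR NOT 0)) AND (0 IMPLIES (0 XOR 1))) -> 1
  row 21 [10101]: (((NOT 0 XOR NOT 0) XOR (0 XOR NOT 0)) AND (1 IMPLIES (0 XOR 1))) -> 1
  row 22 [10110]: (((NOT 1 XOR NOT 1) XOR (1 XOR NOT 0)) AND (0 IMPLIES (1 XOR 1))) -> 0
  row 23 [10111]: (((NOT 1 XOR NOT 1) XOR (1 XOR NOT 0)) AND (1 IMPLIES (1 XOR 1))) -> 0
  row 24 [11000]: (((NOT 0 XOR NOT 0) XOR (0 XOR NOT 1)) AND (0 IMPLIES (0 XOR 0))) -> 0
  row 25 [11001]: (((NOT 0 XOR NOT 0) XOR (0 XOR NOT 1)) AND (1 IMPLIES (0 XOR 0))) -> 0
  row 26 [11010]: (((NOT 1 XOR NOT 1) XOR (1 XOR NOT 1)) AND (0 IMPLIES (1 XOR 0))) -> 1
  row 27 [11011]: (((NOT 1 XOR NOT 1) XOR (1 XOR NOT 1)) AND (1 IMPLIES (1 XOR 0))) -> 1
  row 28 [11100]: (((NOT 0 XOR NOT 0) XOR (0 XOR NOT 1)) AND (0 IMPLIES (0 XOR 1))) -> 0
  row 29 [11101]: (((NOT 0 XOR NOT 0) XOR (0 XOR NOT 1)) AND (1 IMPLIES (0 XOR 1))) -> 0
  row 30 [11110]: (((NOT 1 XOR NOT 1) XOR (1 XOR NOT 1)) AND (0 IMPLIES (1 XOR 1))) -> 1
  row 31 [11111]: (((NOT 1 XOR NOT 1) XOR (1 XOR NOT 1)) AND (1 IMPLIES (1 XOR 1))) -> 0
Full result column, 8 rows per line (x1,x2 fixed per line; x3,x4,x5 runs 000..111 left to right):
  rows 0-7 [x1,x2=00]: 10001100  (ones: 3)
  rows 8-15 [x1,x2=01]: 00110010  (ones: 3)
  rows 16-23 [x1,x2=10]: 10001100  (ones: 3)
  rows 24-31 [x1,x2=11]: 00110010  (ones: 3)
Count of 1-rows = 3+3+3+3 = 12

12


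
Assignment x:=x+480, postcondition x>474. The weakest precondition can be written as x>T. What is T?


Formula: wp(x:=E, P) = P[E/x] (substitute E for x in postcondition)
Step 1: Postcondition: x>474
Step 2: Substitute x+480 for x: x+480>474
Step 3: Solve for x: x > 474-480 = -6

-6


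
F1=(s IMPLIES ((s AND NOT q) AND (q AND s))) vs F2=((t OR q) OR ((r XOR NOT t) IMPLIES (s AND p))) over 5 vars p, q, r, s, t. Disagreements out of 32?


F1 = (s IMPLIES ((s AND NOT q) AND (q AND s)))
F2 = ((t OR q) OR ((r XOR NOT t) IMPLIES (s AND p)))
Evaluate both on each of 32 rows (bits = p,q,r,s,t):
  row 0 [00000]: F1=1 F2=0 (differ) -> 1
  row 1 [00001]: F1=1 F2=1 -> 0
  row 2 [00010]: F1=0 F2=0 -> 0
  row 3 [00011]: F1=0 F2=1 (differ) -> 1
  row 4 [00100]: F1=1 F2=1 -> 0
  row 5 [00101]: F1=1 F2=1 -> 0
  row 6 [00110]: F1=0 F2=1 (differ) -> 1
  row 7 [00111]: F1=0 F2=1 (differ) -> 1
  row 8 [01000]: F1=1 F2=1 -> 0
  row 9 [01001]: F1=1 F2=1 -> 0
  row 10 [01010]: F1=0 F2=1 (differ) -> 1
  row 11 [01011]: F1=0 F2=1 (differ) -> 1
  row 12 [01100]: F1=1 F2=1 -> 0
  row 13 [01101]: F1=1 F2=1 -> 0
  row 14 [01110]: F1=0 F2=1 (differ) -> 1
  row 15 [01111]: F1=0 F2=1 (differ) -> 1
  row 16 [10000]: F1=1 F2=0 (differ) -> 1
  row 17 [10001]: F1=1 F2=1 -> 0
  row 18 [10010]: F1=0 F2=1 (differ) -> 1
  row 19 [10011]: F1=0 F2=1 (differ) -> 1
  row 20 [10100]: F1=1 F2=1 -> 0
  row 21 [10101]: F1=1 F2=1 -> 0
  row 22 [10110]: F1=0 F2=1 (differ) -> 1
  row 23 [10111]: F1=0 F2=1 (differ) -> 1
  row 24 [11000]: F1=1 F2=1 -> 0
  row 25 [11001]: F1=1 F2=1 -> 0
  row 26 [11010]: F1=0 F2=1 (differ) -> 1
  row 27 [11011]: F1=0 F2=1 (differ) -> 1
  row 28 [11100]: F1=1 F2=1 -> 0
  row 29 [11101]: F1=1 F2=1 -> 0
  row 30 [11110]: F1=0 F2=1 (differ) -> 1
  row 31 [11111]: F1=0 F2=1 (differ) -> 1
Full result column, 8 rows per line (p,q fixed per line; r,s,t runs 000..111 left to right):
  rows 0-7 [p,q=00]: 10010011  (ones: 4)
  rows 8-15 [p,q=01]: 00110011  (ones: 4)
  rows 16-23 [p,q=10]: 10110011  (ones: 5)
  rows 24-31 [p,q=11]: 00110011  (ones: 4)
Disagreements = 4+4+5+4 = 17

17


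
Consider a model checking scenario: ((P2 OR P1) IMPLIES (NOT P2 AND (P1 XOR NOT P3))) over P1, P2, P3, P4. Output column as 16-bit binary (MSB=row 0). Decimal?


Formula: ((P2 OR P1) IMPLIES (NOT P2 AND (P1 XOR NOT P3))) over P1, P2, P3, P4 (16 rows)
Evaluate each row (bits = P1,P2,P3,P4, MSB first):
  row 0 [0000]: ((0 OR 0) IMPLIES (NOT 0 AND (0 XOR NOT 0))) -> 1
  row 1 [0001]: ((0 OR 0) IMPLIES (NOT 0 AND (0 XOR NOT 0))) -> 1
  row 2 [0010]: ((0 OR 0) IMPLIES (NOT 0 AND (0 XOR NOT 1))) -> 1
  row 3 [0011]: ((0 OR 0) IMPLIES (NOT 0 AND (0 XOR NOT 1))) -> 1
  row 4 [0100]: ((1 OR 0) IMPLIES (NOT 1 AND (0 XOR NOT 0))) -> 0
  row 5 [0101]: ((1 OR 0) IMPLIES (NOT 1 AND (0 XOR NOT 0))) -> 0
  row 6 [0110]: ((1 OR 0) IMPLIES (NOT 1 AND (0 XOR NOT 1))) -> 0
  row 7 [0111]: ((1 OR 0) IMPLIES (NOT 1 AND (0 XOR NOT 1))) -> 0
  row 8 [1000]: ((0 OR 1) IMPLIES (NOT 0 AND (1 XOR NOT 0))) -> 0
  row 9 [1001]: ((0 OR 1) IMPLIES (NOT 0 AND (1 XOR NOT 0))) -> 0
  row 10 [1010]: ((0 OR 1) IMPLIES (NOT 0 AND (1 XOR NOT 1))) -> 1
  row 11 [1011]: ((0 OR 1) IMPLIES (NOT 0 AND (1 XOR NOT 1))) -> 1
  row 12 [1100]: ((1 OR 1) IMPLIES (NOT 1 AND (1 XOR NOT 0))) -> 0
  row 13 [1101]: ((1 OR 1) IMPLIES (NOT 1 AND (1 XOR NOT 0))) -> 0
  row 14 [1110]: ((1 OR 1) IMPLIES (NOT 1 AND (1 XOR NOT 1))) -> 0
  row 15 [1111]: ((1 OR 1) IMPLIES (NOT 1 AND (1 XOR NOT 1))) -> 0
Full result column, 4 rows per line (P1,P2 fixed per line; P3,P4 runs 00..11 left to right):
  rows 0-3 [P1,P2=00]: 1111  = hex F
  rows 4-7 [P1,P2=01]: 0000  = hex 0
  rows 8-11 [P1,P2=10]: 0011  = hex 3
  rows 12-15 [P1,P2=11]: 0000  = hex 0
Output column (row 0 .. row 15) = 1111000000110000
Output column grouped in 4s = 1111 0000 0011 0000 = 0xF030
Convert to decimal digit by digit (value = value*16 + digit):
  F -> 15
  15*16 + 0 = 240
  240*16 + 3 = 3843
  3843*16 + 0 = 61488
Decimal = 61488

61488


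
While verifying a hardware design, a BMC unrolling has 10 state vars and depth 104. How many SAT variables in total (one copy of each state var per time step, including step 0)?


BMC unrolls to depth k, creating one copy of each state var for steps 0..k.
Step count = 104 + 1 = 105 (steps 0 through 104)
Vars per step = 10
Total = 10 * 105 = 1050

1050


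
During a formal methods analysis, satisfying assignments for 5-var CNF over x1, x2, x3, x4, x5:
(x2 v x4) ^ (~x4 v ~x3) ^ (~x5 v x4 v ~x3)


CNF with 3 clauses over 5 vars (32 assignments).
An assignment satisfies CNF iff every clause has >=1 true literal.
Check each row (bits = x1,x2,x3,x4,x5; clause T/F shown):
  row 0 [00000]: clauses=FTT -> 0
  row 1 [00001]: clauses=FTT -> 0
  row 2 [00010]: clauses=TTT -> 1
  row 3 [00011]: clauses=TTT -> 1
  row 4 [00100]: clauses=FTT -> 0
  row 5 [00101]: clauses=FTF -> 0
  row 6 [00110]: clauses=TFT -> 0
  row 7 [00111]: clauses=TFT -> 0
  row 8 [01000]: clauses=TTT -> 1
  row 9 [01001]: clauses=TTT -> 1
  row 10 [01010]: clauses=TTT -> 1
  row 11 [01011]: clauses=TTT -> 1
  row 12 [01100]: clauses=TTT -> 1
  row 13 [01101]: clauses=TTF -> 0
  row 14 [01110]: clauses=TFT -> 0
  row 15 [01111]: clauses=TFT -> 0
  row 16 [10000]: clauses=FTT -> 0
  row 17 [10001]: clauses=FTT -> 0
  row 18 [10010]: clauses=TTT -> 1
  row 19 [10011]: clauses=TTT -> 1
  row 20 [10100]: clauses=FTT -> 0
  row 21 [10101]: clauses=FTF -> 0
  row 22 [10110]: clauses=TFT -> 0
  row 23 [10111]: clauses=TFT -> 0
  row 24 [11000]: clauses=TTT -> 1
  row 25 [11001]: clauses=TTT -> 1
  row 26 [11010]: clauses=TTT -> 1
  row 27 [11011]: clauses=TTT -> 1
  row 28 [11100]: clauses=TTT -> 1
  row 29 [11101]: clauses=TTF -> 0
  row 30 [11110]: clauses=TFT -> 0
  row 31 [11111]: clauses=TFT -> 0
Full result column, 8 rows per line (x1,x2 fixed per line; x3,x4,x5 runs 000..111 left to right):
  rows 0-7 [x1,x2=00]: 00110000  (ones: 2)
  rows 8-15 [x1,x2=01]: 11111000  (ones: 5)
  rows 16-23 [x1,x2=10]: 00110000  (ones: 2)
  rows 24-31 [x1,x2=11]: 11111000  (ones: 5)
Satisfying assignments = 2+5+2+5 = 14

14


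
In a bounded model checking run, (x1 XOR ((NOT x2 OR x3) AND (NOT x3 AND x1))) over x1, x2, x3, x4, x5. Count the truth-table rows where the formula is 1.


Formula: (x1 XOR ((NOT x2 OR x3) AND (NOT x3 AND x1))) over 5 vars (32 rows)
Evaluate each row (x1, x2, x3, x4, x5 as bits, MSB first):
  row 0 [00000]: (0 XOR ((NOT 0 OR 0) AND (NOT 0 AND 0))) -> 0
  row 1 [00001]: (0 XOR ((NOT 0 OR 0) AND (NOT 0 AND 0))) -> 0
  row 2 [00010]: (0 XOR ((NOT 0 OR 0) AND (NOT 0 AND 0))) -> 0
  row 3 [00011]: (0 XOR ((NOT 0 OR 0) AND (NOT 0 AND 0))) -> 0
  row 4 [00100]: (0 XOR ((NOT 0 OR 1) AND (NOT 1 AND 0))) -> 0
  row 5 [00101]: (0 XOR ((NOT 0 OR 1) AND (NOT 1 AND 0))) -> 0
  row 6 [00110]: (0 XOR ((NOT 0 OR 1) AND (NOT 1 AND 0))) -> 0
  row 7 [00111]: (0 XOR ((NOT 0 OR 1) AND (NOT 1 AND 0))) -> 0
  row 8 [01000]: (0 XOR ((NOT 1 OR 0) AND (NOT 0 AND 0))) -> 0
  row 9 [01001]: (0 XOR ((NOT 1 OR 0) AND (NOT 0 AND 0))) -> 0
  row 10 [01010]: (0 XOR ((NOT 1 OR 0) AND (NOT 0 AND 0))) -> 0
  row 11 [01011]: (0 XOR ((NOT 1 OR 0) AND (NOT 0 AND 0))) -> 0
  row 12 [01100]: (0 XOR ((NOT 1 OR 1) AND (NOT 1 AND 0))) -> 0
  row 13 [01101]: (0 XOR ((NOT 1 OR 1) AND (NOT 1 AND 0))) -> 0
  row 14 [01110]: (0 XOR ((NOT 1 OR 1) AND (NOT 1 AND 0))) -> 0
  row 15 [01111]: (0 XOR ((NOT 1 OR 1) AND (NOT 1 AND 0))) -> 0
  row 16 [10000]: (1 XOR ((NOT 0 OR 0) AND (NOT 0 AND 1))) -> 0
  row 17 [10001]: (1 XOR ((NOT 0 OR 0) AND (NOT 0 AND 1))) -> 0
  row 18 [10010]: (1 XOR ((NOT 0 OR 0) AND (NOT 0 AND 1))) -> 0
  row 19 [10011]: (1 XOR ((NOT 0 OR 0) AND (NOT 0 AND 1))) -> 0
  row 20 [10100]: (1 XOR ((NOT 0 OR 1) AND (NOT 1 AND 1))) -> 1
  row 21 [10101]: (1 XOR ((NOT 0 OR 1) AND (NOT 1 AND 1))) -> 1
  row 22 [10110]: (1 XOR ((NOT 0 OR 1) AND (NOT 1 AND 1))) -> 1
  row 23 [10111]: (1 XOR ((NOT 0 OR 1) AND (NOT 1 AND 1))) -> 1
  row 24 [11000]: (1 XOR ((NOT 1 OR 0) AND (NOT 0 AND 1))) -> 1
  row 25 [11001]: (1 XOR ((NOT 1 OR 0) AND (NOT 0 AND 1))) -> 1
  row 26 [11010]: (1 XOR ((NOT 1 OR 0) AND (NOT 0 AND 1))) -> 1
  row 27 [11011]: (1 XOR ((NOT 1 OR 0) AND (NOT 0 AND 1))) -> 1
  row 28 [11100]: (1 XOR ((NOT 1 OR 1) AND (NOT 1 AND 1))) -> 1
  row 29 [11101]: (1 XOR ((NOT 1 OR 1) AND (NOT 1 AND 1))) -> 1
  row 30 [11110]: (1 XOR ((NOT 1 OR 1) AND (NOT 1 AND 1))) -> 1
  row 31 [11111]: (1 XOR ((NOT 1 OR 1) AND (NOT 1 AND 1))) -> 1
Full result column, 8 rows per line (x1,x2 fixed per line; x3,x4,x5 runs 000..111 left to right):
  rows 0-7 [x1,x2=00]: 00000000  (ones: 0)
  rows 8-15 [x1,x2=01]: 00000000  (ones: 0)
  rows 16-23 [x1,x2=10]: 00001111  (ones: 4)
  rows 24-31 [x1,x2=11]: 11111111  (ones: 8)
Count of 1-rows = 0+0+4+8 = 12

12


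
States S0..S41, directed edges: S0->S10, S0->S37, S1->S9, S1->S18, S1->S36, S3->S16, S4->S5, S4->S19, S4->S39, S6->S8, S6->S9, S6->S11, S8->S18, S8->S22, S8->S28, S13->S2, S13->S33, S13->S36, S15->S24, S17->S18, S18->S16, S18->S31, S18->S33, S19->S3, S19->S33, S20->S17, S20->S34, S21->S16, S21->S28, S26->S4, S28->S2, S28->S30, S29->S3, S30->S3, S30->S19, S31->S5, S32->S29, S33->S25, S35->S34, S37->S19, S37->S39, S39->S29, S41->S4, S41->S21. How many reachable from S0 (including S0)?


BFS from S0:
  layer 0: {S0}
  layer 1: {S10, S37}
  layer 2: {S19, S39}
  layer 3: {S3, S29, S33}
  layer 4: {S16, S25}
Reachable set: {S0, S3, S10, S16, S19, S25, S29, S33, S37, S39}
Count = 10

10


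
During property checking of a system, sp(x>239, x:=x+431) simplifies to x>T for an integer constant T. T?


Formula: sp(P, x:=E) = exists old_x. (x = E[old_x/x]) AND P[old_x/x] (old_x is the value of x before the assignment; eliminate old_x by solving x = E[old_x/x] for old_x)
Step 1: Precondition P: x>239, i.e. old_x > 239
Step 2: Assignment gives x = old_x + 431, so old_x = x - 431
Step 3: Substitute into P: x - 431 > 239
Step 4: Simplify: x > 239+431 = 670

670


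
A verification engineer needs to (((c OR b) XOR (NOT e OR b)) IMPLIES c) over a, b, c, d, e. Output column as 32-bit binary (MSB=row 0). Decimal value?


Formula: (((c OR b) XOR (NOT e OR b)) IMPLIES c) over a, b, c, d, e (32 rows)
Evaluate each row (bits = a,b,c,d,e, MSB first):
  row 0 [00000]: (((0 OR 0) XOR (NOT 0 OR 0)) IMPLIES 0) -> 0
  row 1 [00001]: (((0 OR 0) XOR (NOT 1 OR 0)) IMPLIES 0) -> 1
  row 2 [00010]: (((0 OR 0) XOR (NOT 0 OR 0)) IMPLIES 0) -> 0
  row 3 [00011]: (((0 OR 0) XOR (NOT 1 OR 0)) IMPLIES 0) -> 1
  row 4 [00100]: (((1 OR 0) XOR (NOT 0 OR 0)) IMPLIES 1) -> 1
  row 5 [00101]: (((1 OR 0) XOR (NOT 1 OR 0)) IMPLIES 1) -> 1
  row 6 [00110]: (((1 OR 0) XOR (NOT 0 OR 0)) IMPLIES 1) -> 1
  row 7 [00111]: (((1 OR 0) XOR (NOT 1 OR 0)) IMPLIES 1) -> 1
  row 8 [01000]: (((0 OR 1) XOR (NOT 0 OR 1)) IMPLIES 0) -> 1
  row 9 [01001]: (((0 OR 1) XOR (NOT 1 OR 1)) IMPLIES 0) -> 1
  row 10 [01010]: (((0 OR 1) XOR (NOT 0 OR 1)) IMPLIES 0) -> 1
  row 11 [01011]: (((0 OR 1) XOR (NOT 1 OR 1)) IMPLIES 0) -> 1
  row 12 [01100]: (((1 OR 1) XOR (NOT 0 OR 1)) IMPLIES 1) -> 1
  row 13 [01101]: (((1 OR 1) XOR (NOT 1 OR 1)) IMPLIES 1) -> 1
  row 14 [01110]: (((1 OR 1) XOR (NOT 0 OR 1)) IMPLIES 1) -> 1
  row 15 [01111]: (((1 OR 1) XOR (NOT 1 OR 1)) IMPLIES 1) -> 1
  row 16 [10000]: (((0 OR 0) XOR (NOT 0 OR 0)) IMPLIES 0) -> 0
  row 17 [10001]: (((0 OR 0) XOR (NOT 1 OR 0)) IMPLIES 0) -> 1
  row 18 [10010]: (((0 OR 0) XOR (NOT 0 OR 0)) IMPLIES 0) -> 0
  row 19 [10011]: (((0 OR 0) XOR (NOT 1 OR 0)) IMPLIES 0) -> 1
  row 20 [10100]: (((1 OR 0) XOR (NOT 0 OR 0)) IMPLIES 1) -> 1
  row 21 [10101]: (((1 OR 0) XOR (NOT 1 OR 0)) IMPLIES 1) -> 1
  row 22 [10110]: (((1 OR 0) XOR (NOT 0 OR 0)) IMPLIES 1) -> 1
  row 23 [10111]: (((1 OR 0) XOR (NOT 1 OR 0)) IMPLIES 1) -> 1
  row 24 [11000]: (((0 OR 1) XOR (NOT 0 OR 1)) IMPLIES 0) -> 1
  row 25 [11001]: (((0 OR 1) XOR (NOT 1 OR 1)) IMPLIES 0) -> 1
  row 26 [11010]: (((0 OR 1) XOR (NOT 0 OR 1)) IMPLIES 0) -> 1
  row 27 [11011]: (((0 OR 1) XOR (NOT 1 OR 1)) IMPLIES 0) -> 1
  row 28 [11100]: (((1 OR 1) XOR (NOT 0 OR 1)) IMPLIES 1) -> 1
  row 29 [11101]: (((1 OR 1) XOR (NOT 1 OR 1)) IMPLIES 1) -> 1
  row 30 [11110]: (((1 OR 1) XOR (NOT 0 OR 1)) IMPLIES 1) -> 1
  row 31 [11111]: (((1 OR 1) XOR (NOT 1 OR 1)) IMPLIES 1) -> 1
Full result column, 4 rows per line (a,b,c fixed per line; d,e runs 00..11 left to right):
  rows 0-3 [a,b,c=000]: 0101  = hex 5
  rows 4-7 [a,b,c=001]: 1111  = hex F
  rows 8-11 [a,b,c=010]: 1111  = hex F
  rows 12-15 [a,b,c=011]: 1111  = hex F
  rows 16-19 [a,b,c=100]: 0101  = hex 5
  rows 20-23 [a,b,c=101]: 1111  = hex F
  rows 24-27 [a,b,c=110]: 1111  = hex F
  rows 28-31 [a,b,c=111]: 1111  = hex F
Output column (row 0 .. row 31) = 01011111111111110101111111111111
Output column grouped in 4s = 0101 1111 1111 1111 0101 1111 1111 1111 = 0x5FFF5FFF
Convert to decimal digit by digit (value = value*16 + digit):
  5 -> 5
  5*16 + 15 (F) = 95
  95*16 + 15 (F) = 1535
  1535*16 + 15 (F) = 24575
  24575*16 + 5 = 393205
  393205*16 + 15 (F) = 6291295
  6291295*16 + 15 (F) = 100660735
  100660735*16 + 15 (F) = 1610571775
Decimal = 1610571775

1610571775


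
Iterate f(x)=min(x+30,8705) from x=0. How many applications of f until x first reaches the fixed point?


Step 1: x=0, cap=8705, increment=30
Step 2: x grows by 30 each step until capped at 8705; fixed point is x=8705
Step 3: iterations = ceil(8705/30) = 291

291


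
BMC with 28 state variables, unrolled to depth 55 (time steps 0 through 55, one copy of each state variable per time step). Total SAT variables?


BMC unrolls to depth k, creating one copy of each state var for steps 0..k.
Step count = 55 + 1 = 56 (steps 0 through 55)
Vars per step = 28
Total = 28 * 56 = 1568

1568


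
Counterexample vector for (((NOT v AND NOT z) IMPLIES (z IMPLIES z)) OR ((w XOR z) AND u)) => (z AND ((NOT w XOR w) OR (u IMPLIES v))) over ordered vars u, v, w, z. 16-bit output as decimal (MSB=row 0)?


F1 = (((NOT v AND NOT z) IMPLIES (z IMPLIES z)) OR ((w XOR z) AND u))
F2 = (z AND ((NOT w XOR w) OR (u IMPLIES v)))
Counterexample to F1=>F2 is where F1=1 and F2=0.
Evaluate each row (bits = u,v,w,z, MSB first):
  row 0 [0000]: F1=1 F2=0 -> F1&~F2 -> 1
  row 1 [0001]: F1=1 F2=1 -> F1&~F2 -> 0
  row 2 [0010]: F1=1 F2=0 -> F1&~F2 -> 1
  row 3 [0011]: F1=1 F2=1 -> F1&~F2 -> 0
  row 4 [0100]: F1=1 F2=0 -> F1&~F2 -> 1
  row 5 [0101]: F1=1 F2=1 -> F1&~F2 -> 0
  row 6 [0110]: F1=1 F2=0 -> F1&~F2 -> 1
  row 7 [0111]: F1=1 F2=1 -> F1&~F2 -> 0
  row 8 [1000]: F1=1 F2=0 -> F1&~F2 -> 1
  row 9 [1001]: F1=1 F2=1 -> F1&~F2 -> 0
  row 10 [1010]: F1=1 F2=0 -> F1&~F2 -> 1
  row 11 [1011]: F1=1 F2=1 -> F1&~F2 -> 0
  row 12 [1100]: F1=1 F2=0 -> F1&~F2 -> 1
  row 13 [1101]: F1=1 F2=1 -> F1&~F2 -> 0
  row 14 [1110]: F1=1 F2=0 -> F1&~F2 -> 1
  row 15 [1111]: F1=1 F2=1 -> F1&~F2 -> 0
Full result column, 4 rows per line (u,v fixed per line; w,z runs 00..11 left to right):
  rows 0-3 [u,v=00]: 1010  = hex A
  rows 4-7 [u,v=01]: 1010  = hex A
  rows 8-11 [u,v=10]: 1010  = hex A
  rows 12-15 [u,v=11]: 1010  = hex A
Counterexample vector (row 0 .. row 15) = 1010101010101010
Output column grouped in 4s = 1010 1010 1010 1010 = 0xAAAA
Convert to decimal digit by digit (value = value*16 + digit):
  A -> 10
  10*16 + 10 (A) = 170
  170*16 + 10 (A) = 2730
  2730*16 + 10 (A) = 43690
Decimal = 43690

43690


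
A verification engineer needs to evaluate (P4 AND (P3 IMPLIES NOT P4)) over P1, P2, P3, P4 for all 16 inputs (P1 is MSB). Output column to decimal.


Formula: (P4 AND (P3 IMPLIES NOT P4)) over P1, P2, P3, P4 (16 rows)
Evaluate each row (bits = P1,P2,P3,P4, MSB first):
  row 0 [0000]: (0 AND (0 IMPLIES NOT 0)) -> 0
  row 1 [0001]: (1 AND (0 IMPLIES NOT 1)) -> 1
  row 2 [0010]: (0 AND (1 IMPLIES NOT 0)) -> 0
  row 3 [0011]: (1 AND (1 IMPLIES NOT 1)) -> 0
  row 4 [0100]: (0 AND (0 IMPLIES NOT 0)) -> 0
  row 5 [0101]: (1 AND (0 IMPLIES NOT 1)) -> 1
  row 6 [0110]: (0 AND (1 IMPLIES NOT 0)) -> 0
  row 7 [0111]: (1 AND (1 IMPLIES NOT 1)) -> 0
  row 8 [1000]: (0 AND (0 IMPLIES NOT 0)) -> 0
  row 9 [1001]: (1 AND (0 IMPLIES NOT 1)) -> 1
  row 10 [1010]: (0 AND (1 IMPLIES NOT 0)) -> 0
  row 11 [1011]: (1 AND (1 IMPLIES NOT 1)) -> 0
  row 12 [1100]: (0 AND (0 IMPLIES NOT 0)) -> 0
  row 13 [1101]: (1 AND (0 IMPLIES NOT 1)) -> 1
  row 14 [1110]: (0 AND (1 IMPLIES NOT 0)) -> 0
  row 15 [1111]: (1 AND (1 IMPLIES NOT 1)) -> 0
Full result column, 4 rows per line (P1,P2 fixed per line; P3,P4 runs 00..11 left to right):
  rows 0-3 [P1,P2=00]: 0100  = hex 4
  rows 4-7 [P1,P2=01]: 0100  = hex 4
  rows 8-11 [P1,P2=10]: 0100  = hex 4
  rows 12-15 [P1,P2=11]: 0100  = hex 4
Output column (row 0 .. row 15) = 0100010001000100
Output column grouped in 4s = 0100 0100 0100 0100 = 0x4444
Convert to decimal digit by digit (value = value*16 + digit):
  4 -> 4
  4*16 + 4 = 68
  68*16 + 4 = 1092
  1092*16 + 4 = 17476
Decimal = 17476

17476


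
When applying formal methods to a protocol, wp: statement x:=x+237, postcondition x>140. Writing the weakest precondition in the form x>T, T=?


Formula: wp(x:=E, P) = P[E/x] (substitute E for x in postcondition)
Step 1: Postcondition: x>140
Step 2: Substitute x+237 for x: x+237>140
Step 3: Solve for x: x > 140-237 = -97

-97


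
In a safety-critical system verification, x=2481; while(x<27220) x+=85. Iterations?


Step 1: x goes from 2481 toward 27220 by 85; the body runs while x<27220, so iterations = ceil((bound-start)/step)
Step 2: Distance=24739
Step 3: ceil(24739/85)=292

292


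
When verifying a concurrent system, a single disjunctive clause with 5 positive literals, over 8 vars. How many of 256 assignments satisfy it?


Step 1: Total=2^8=256
Step 2: Unsat when all 5 false: 2^3=8
Step 3: Sat=256-8=248

248


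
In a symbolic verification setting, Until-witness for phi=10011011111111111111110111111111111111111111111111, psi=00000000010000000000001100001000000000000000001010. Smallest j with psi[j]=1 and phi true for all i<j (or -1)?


(phi U psi) at 0: need smallest j with psi[j]=1 and phi[i]=1 for all i in [0,j).
Scan from step 0:
  step 0: phi=1, psi=0 -> continue
  step 1: phi=0 -> phi-prefix broken from here
  step 9: psi=1 but phi already failed -> not a witness
  step 22: psi=1 but phi already failed -> not a witness
  step 23: psi=1 but phi already failed -> not a witness
  step 28: psi=1 but phi already failed -> not a witness
  step 46: psi=1 but phi already failed -> not a witness
  step 48: psi=1 but phi already failed -> not a witness
  end of trace: no witness -> -1
Witness step = -1

-1


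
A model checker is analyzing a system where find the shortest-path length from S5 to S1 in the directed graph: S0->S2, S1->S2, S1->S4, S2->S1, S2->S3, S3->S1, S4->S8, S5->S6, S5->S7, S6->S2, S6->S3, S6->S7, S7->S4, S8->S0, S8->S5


BFS layer-by-layer from S5:
  dist 0: {S5}
  dist 1: {S6, S7}
  dist 2: {S2, S3, S4}
  dist 3: {S1, S8}
  -> S1 reached at distance 3
Shortest path length = 3

3


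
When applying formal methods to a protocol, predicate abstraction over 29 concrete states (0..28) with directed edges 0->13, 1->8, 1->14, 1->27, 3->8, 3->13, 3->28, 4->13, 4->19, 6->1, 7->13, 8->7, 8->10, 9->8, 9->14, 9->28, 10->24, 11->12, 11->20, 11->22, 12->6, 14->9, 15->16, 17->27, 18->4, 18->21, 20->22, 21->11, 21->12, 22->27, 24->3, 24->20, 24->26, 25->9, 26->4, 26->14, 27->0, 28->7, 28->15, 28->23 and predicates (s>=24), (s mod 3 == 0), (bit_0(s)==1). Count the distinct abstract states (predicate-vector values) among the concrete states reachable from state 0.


BFS from 0:
Concrete reachable: {0, 13}
Abstract via predicates (s>=24), (s mod 3 == 0), (bit_0(s)==1):
  (0,0,1) <- {13}
  (0,1,0) <- {0}
Distinct abstract states = 2

2


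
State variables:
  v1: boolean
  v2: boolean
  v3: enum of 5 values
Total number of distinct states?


State space = product of domain sizes of all variables.
Domain sizes:
  v1 (boolean): 2
  v2 (boolean): 2
  v3 (enum of 5 values): 5
Product = 2 * 2 * 5 = 20

20


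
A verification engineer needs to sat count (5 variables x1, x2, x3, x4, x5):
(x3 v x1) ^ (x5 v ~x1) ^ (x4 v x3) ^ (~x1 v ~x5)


CNF with 4 clauses over 5 vars (32 assignments).
An assignment satisfies CNF iff every clause has >=1 true literal.
Check each row (bits = x1,x2,x3,x4,x5; clause T/F shown):
  row 0 [00000]: clauses=FTFT -> 0
  row 1 [00001]: clauses=FTFT -> 0
  row 2 [00010]: clauses=FTTT -> 0
  row 3 [00011]: clauses=FTTT -> 0
  row 4 [00100]: clauses=TTTT -> 1
  row 5 [00101]: clauses=TTTT -> 1
  row 6 [00110]: clauses=TTTT -> 1
  row 7 [00111]: clauses=TTTT -> 1
  row 8 [01000]: clauses=FTFT -> 0
  row 9 [01001]: clauses=FTFT -> 0
  row 10 [01010]: clauses=FTTT -> 0
  row 11 [01011]: clauses=FTTT -> 0
  row 12 [01100]: clauses=TTTT -> 1
  row 13 [01101]: clauses=TTTT -> 1
  row 14 [01110]: clauses=TTTT -> 1
  row 15 [01111]: clauses=TTTT -> 1
  row 16 [10000]: clauses=TFFT -> 0
  row 17 [10001]: clauses=TTFF -> 0
  row 18 [10010]: clauses=TFTT -> 0
  row 19 [10011]: clauses=TTTF -> 0
  row 20 [10100]: clauses=TFTT -> 0
  row 21 [10101]: clauses=TTTF -> 0
  row 22 [10110]: clauses=TFTT -> 0
  row 23 [10111]: clauses=TTTF -> 0
  row 24 [11000]: clauses=TFFT -> 0
  row 25 [11001]: clauses=TTFF -> 0
  row 26 [11010]: clauses=TFTT -> 0
  row 27 [11011]: clauses=TTTF -> 0
  row 28 [11100]: clauses=TFTT -> 0
  row 29 [11101]: clauses=TTTF -> 0
  row 30 [11110]: clauses=TFTT -> 0
  row 31 [11111]: clauses=TTTF -> 0
Full result column, 8 rows per line (x1,x2 fixed per line; x3,x4,x5 runs 000..111 left to right):
  rows 0-7 [x1,x2=00]: 00001111  (ones: 4)
  rows 8-15 [x1,x2=01]: 00001111  (ones: 4)
  rows 16-23 [x1,x2=10]: 00000000  (ones: 0)
  rows 24-31 [x1,x2=11]: 00000000  (ones: 0)
Satisfying assignments = 4+4+0+0 = 8

8


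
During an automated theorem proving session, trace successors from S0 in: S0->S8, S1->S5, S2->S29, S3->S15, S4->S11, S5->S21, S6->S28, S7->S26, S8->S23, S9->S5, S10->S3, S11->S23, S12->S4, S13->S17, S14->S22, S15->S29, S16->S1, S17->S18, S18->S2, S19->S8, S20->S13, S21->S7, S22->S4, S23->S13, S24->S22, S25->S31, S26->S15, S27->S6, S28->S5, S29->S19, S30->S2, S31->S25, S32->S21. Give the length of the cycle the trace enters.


Trace from S0 until a state repeats:
  S0 -> S8 -> S23 -> S13 -> S17 -> S18 -> S2 -> S29 -> S19 -> S8
S8 first seen at step 1, revisited at step 9.
Cycle length = 9 - 1 = 8

8


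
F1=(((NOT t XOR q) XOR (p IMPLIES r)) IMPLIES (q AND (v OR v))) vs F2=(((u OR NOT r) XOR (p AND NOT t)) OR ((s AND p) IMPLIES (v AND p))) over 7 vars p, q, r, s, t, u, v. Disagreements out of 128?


F1 = (((NOT t XOR q) XOR (p IMPLIES r)) IMPLIES (q AND (v OR v)))
F2 = (((u OR NOT r) XOR (p AND NOT t)) OR ((s AND p) IMPLIES (v AND p)))
Evaluate both on each of 128 rows (bits = p,q,r,s,t,u,v):
  row 0 [0000000]: F1=1 F2=1 -> 0
  row 1 [0000001]: F1=1 F2=1 -> 0
  row 2 [0000010]: F1=1 F2=1 -> 0
  row 3 [0000011]: F1=1 F2=1 -> 0
  row 4 [0000100]: F1=0 F2=1 (differ) -> 1
  (every remaining row is evaluated the same way; all 128 results are listed next)
Full result column, 8 rows per line (p,q,r,s fixed per line; t,u,v runs 000..111 left to right):
  rows 0-7 [p,q,r,s=0000]: 00001111  (ones: 4)
  rows 8-15 [p,q,r,s=0001]: 00001111  (ones: 4)
  rows 16-23 [p,q,r,s=0010]: 00001111  (ones: 4)
  rows 24-31 [p,q,r,s=0011]: 00001111  (ones: 4)
  rows 32-39 [p,q,r,s=0100]: 10100000  (ones: 2)
  rows 40-47 [p,q,r,s=0101]: 10100000  (ones: 2)
  rows 48-55 [p,q,r,s=0110]: 10100000  (ones: 2)
  rows 56-63 [p,q,r,s=0111]: 10100000  (ones: 2)
  rows 64-71 [p,q,r,s=1000]: 11110000  (ones: 4)
  rows 72-79 [p,q,r,s=1001]: 01010000  (ones: 2)
  rows 80-87 [p,q,r,s=1010]: 00001111  (ones: 4)
  rows 88-95 [p,q,r,s=1011]: 00100111  (ones: 4)
  rows 96-103 [p,q,r,s=1100]: 00001010  (ones: 2)
  rows 104-111 [p,q,r,s=1101]: 10101010  (ones: 4)
  rows 112-119 [p,q,r,s=1110]: 10100000  (ones: 2)
  rows 120-127 [p,q,r,s=1111]: 10001000  (ones: 2)
Disagreements = 4+4+4+4+2+2+2+2+4+2+4+4+2+4+2+2 = 48

48


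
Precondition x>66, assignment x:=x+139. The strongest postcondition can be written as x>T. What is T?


Formula: sp(P, x:=E) = exists old_x. (x = E[old_x/x]) AND P[old_x/x] (old_x is the value of x before the assignment; eliminate old_x by solving x = E[old_x/x] for old_x)
Step 1: Precondition P: x>66, i.e. old_x > 66
Step 2: Assignment gives x = old_x + 139, so old_x = x - 139
Step 3: Substitute into P: x - 139 > 66
Step 4: Simplify: x > 66+139 = 205

205


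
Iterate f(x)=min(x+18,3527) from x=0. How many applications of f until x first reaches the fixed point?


Step 1: x=0, cap=3527, increment=18
Step 2: x grows by 18 each step until capped at 3527; fixed point is x=3527
Step 3: iterations = ceil(3527/18) = 196

196


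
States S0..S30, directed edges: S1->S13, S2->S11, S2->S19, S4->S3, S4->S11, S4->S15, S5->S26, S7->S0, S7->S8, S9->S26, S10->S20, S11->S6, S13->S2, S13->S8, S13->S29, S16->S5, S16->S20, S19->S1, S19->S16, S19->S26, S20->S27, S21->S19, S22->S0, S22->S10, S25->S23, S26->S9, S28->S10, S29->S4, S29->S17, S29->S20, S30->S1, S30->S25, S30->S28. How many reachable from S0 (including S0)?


BFS from S0:
  layer 0: {S0}
Reachable set: {S0}
Count = 1

1


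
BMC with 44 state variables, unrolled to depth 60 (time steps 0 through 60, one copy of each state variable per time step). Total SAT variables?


BMC unrolls to depth k, creating one copy of each state var for steps 0..k.
Step count = 60 + 1 = 61 (steps 0 through 60)
Vars per step = 44
Total = 44 * 61 = 2684

2684


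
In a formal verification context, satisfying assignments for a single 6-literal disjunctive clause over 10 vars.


Step 1: Total=2^10=1024
Step 2: Unsat when all 6 false: 2^4=16
Step 3: Sat=1024-16=1008

1008


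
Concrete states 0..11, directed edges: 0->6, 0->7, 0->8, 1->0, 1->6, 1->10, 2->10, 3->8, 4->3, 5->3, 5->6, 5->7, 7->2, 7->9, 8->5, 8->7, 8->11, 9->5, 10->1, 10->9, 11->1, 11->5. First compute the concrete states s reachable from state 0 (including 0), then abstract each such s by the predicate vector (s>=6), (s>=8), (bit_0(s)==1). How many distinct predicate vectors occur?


BFS from 0:
Concrete reachable: {0, 1, 2, 3, 5, 6, 7, 8, 9, 10, 11}
Abstract via predicates (s>=6), (s>=8), (bit_0(s)==1):
  (0,0,0) <- {0, 2}
  (0,0,1) <- {1, 3, 5}
  (1,0,0) <- {6}
  (1,0,1) <- {7}
  (1,1,0) <- {8, 10}
  (1,1,1) <- {9, 11}
Distinct abstract states = 6

6


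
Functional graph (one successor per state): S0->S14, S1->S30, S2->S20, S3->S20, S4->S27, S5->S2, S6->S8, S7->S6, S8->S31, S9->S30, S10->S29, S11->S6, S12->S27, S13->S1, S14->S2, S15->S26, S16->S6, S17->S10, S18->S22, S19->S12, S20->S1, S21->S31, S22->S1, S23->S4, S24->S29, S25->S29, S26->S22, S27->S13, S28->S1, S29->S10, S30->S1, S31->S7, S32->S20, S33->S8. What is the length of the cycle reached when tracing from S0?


Trace from S0 until a state repeats:
  S0 -> S14 -> S2 -> S20 -> S1 -> S30 -> S1
S1 first seen at step 4, revisited at step 6.
Cycle length = 6 - 4 = 2

2


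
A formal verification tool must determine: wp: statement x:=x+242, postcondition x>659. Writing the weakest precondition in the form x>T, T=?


Formula: wp(x:=E, P) = P[E/x] (substitute E for x in postcondition)
Step 1: Postcondition: x>659
Step 2: Substitute x+242 for x: x+242>659
Step 3: Solve for x: x > 659-242 = 417

417


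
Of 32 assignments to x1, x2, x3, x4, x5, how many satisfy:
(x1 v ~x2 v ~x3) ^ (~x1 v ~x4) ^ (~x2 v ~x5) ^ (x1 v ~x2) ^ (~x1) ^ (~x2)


CNF with 6 clauses over 5 vars (32 assignments).
An assignment satisfies CNF iff every clause has >=1 true literal.
Check each row (bits = x1,x2,x3,x4,x5; clause T/F shown):
  row 0 [00000]: clauses=TTTTTT -> 1
  row 1 [00001]: clauses=TTTTTT -> 1
  row 2 [00010]: clauses=TTTTTT -> 1
  row 3 [00011]: clauses=TTTTTT -> 1
  row 4 [00100]: clauses=TTTTTT -> 1
  row 5 [00101]: clauses=TTTTTT -> 1
  row 6 [00110]: clauses=TTTTTT -> 1
  row 7 [00111]: clauses=TTTTTT -> 1
  row 8 [01000]: clauses=TTTFTF -> 0
  row 9 [01001]: clauses=TTFFTF -> 0
  row 10 [01010]: clauses=TTTFTF -> 0
  row 11 [01011]: clauses=TTFFTF -> 0
  row 12 [01100]: clauses=FTTFTF -> 0
  row 13 [01101]: clauses=FTFFTF -> 0
  row 14 [01110]: clauses=FTTFTF -> 0
  row 15 [01111]: clauses=FTFFTF -> 0
  row 16 [10000]: clauses=TTTTFT -> 0
  row 17 [10001]: clauses=TTTTFT -> 0
  row 18 [10010]: clauses=TFTTFT -> 0
  row 19 [10011]: clauses=TFTTFT -> 0
  row 20 [10100]: clauses=TTTTFT -> 0
  row 21 [10101]: clauses=TTTTFT -> 0
  row 22 [10110]: clauses=TFTTFT -> 0
  row 23 [10111]: clauses=TFTTFT -> 0
  row 24 [11000]: clauses=TTTTFF -> 0
  row 25 [11001]: clauses=TTFTFF -> 0
  row 26 [11010]: clauses=TFTTFF -> 0
  row 27 [11011]: clauses=TFFTFF -> 0
  row 28 [11100]: clauses=TTTTFF -> 0
  row 29 [11101]: clauses=TTFTFF -> 0
  row 30 [11110]: clauses=TFTTFF -> 0
  row 31 [11111]: clauses=TFFTFF -> 0
Full result column, 8 rows per line (x1,x2 fixed per line; x3,x4,x5 runs 000..111 left to right):
  rows 0-7 [x1,x2=00]: 11111111  (ones: 8)
  rows 8-15 [x1,x2=01]: 00000000  (ones: 0)
  rows 16-23 [x1,x2=10]: 00000000  (ones: 0)
  rows 24-31 [x1,x2=11]: 00000000  (ones: 0)
Satisfying assignments = 8+0+0+0 = 8

8


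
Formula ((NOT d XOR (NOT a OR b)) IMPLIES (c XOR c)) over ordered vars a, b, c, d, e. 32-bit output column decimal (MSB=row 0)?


Formula: ((NOT d XOR (NOT a OR b)) IMPLIES (c XOR c)) over a, b, c, d, e (32 rows)
Evaluate each row (bits = a,b,c,d,e, MSB first):
  row 0 [00000]: ((NOT 0 XOR (NOT 0 OR 0)) IMPLIES (0 XOR 0)) -> 1
  row 1 [00001]: ((NOT 0 XOR (NOT 0 OR 0)) IMPLIES (0 XOR 0)) -> 1
  row 2 [00010]: ((NOT 1 XOR (NOT 0 OR 0)) IMPLIES (0 XOR 0)) -> 0
  row 3 [00011]: ((NOT 1 XOR (NOT 0 OR 0)) IMPLIES (0 XOR 0)) -> 0
  row 4 [00100]: ((NOT 0 XOR (NOT 0 OR 0)) IMPLIES (1 XOR 1)) -> 1
  row 5 [00101]: ((NOT 0 XOR (NOT 0 OR 0)) IMPLIES (1 XOR 1)) -> 1
  row 6 [00110]: ((NOT 1 XOR (NOT 0 OR 0)) IMPLIES (1 XOR 1)) -> 0
  row 7 [00111]: ((NOT 1 XOR (NOT 0 OR 0)) IMPLIES (1 XOR 1)) -> 0
  row 8 [01000]: ((NOT 0 XOR (NOT 0 OR 1)) IMPLIES (0 XOR 0)) -> 1
  row 9 [01001]: ((NOT 0 XOR (NOT 0 OR 1)) IMPLIES (0 XOR 0)) -> 1
  row 10 [01010]: ((NOT 1 XOR (NOT 0 OR 1)) IMPLIES (0 XOR 0)) -> 0
  row 11 [01011]: ((NOT 1 XOR (NOT 0 OR 1)) IMPLIES (0 XOR 0)) -> 0
  row 12 [01100]: ((NOT 0 XOR (NOT 0 OR 1)) IMPLIES (1 XOR 1)) -> 1
  row 13 [01101]: ((NOT 0 XOR (NOT 0 OR 1)) IMPLIES (1 XOR 1)) -> 1
  row 14 [01110]: ((NOT 1 XOR (NOT 0 OR 1)) IMPLIES (1 XOR 1)) -> 0
  row 15 [01111]: ((NOT 1 XOR (NOT 0 OR 1)) IMPLIES (1 XOR 1)) -> 0
  row 16 [10000]: ((NOT 0 XOR (NOT 1 OR 0)) IMPLIES (0 XOR 0)) -> 0
  row 17 [10001]: ((NOT 0 XOR (NOT 1 OR 0)) IMPLIES (0 XOR 0)) -> 0
  row 18 [10010]: ((NOT 1 XOR (NOT 1 OR 0)) IMPLIES (0 XOR 0)) -> 1
  row 19 [10011]: ((NOT 1 XOR (NOT 1 OR 0)) IMPLIES (0 XOR 0)) -> 1
  row 20 [10100]: ((NOT 0 XOR (NOT 1 OR 0)) IMPLIES (1 XOR 1)) -> 0
  row 21 [10101]: ((NOT 0 XOR (NOT 1 OR 0)) IMPLIES (1 XOR 1)) -> 0
  row 22 [10110]: ((NOT 1 XOR (NOT 1 OR 0)) IMPLIES (1 XOR 1)) -> 1
  row 23 [10111]: ((NOT 1 XOR (NOT 1 OR 0)) IMPLIES (1 XOR 1)) -> 1
  row 24 [11000]: ((NOT 0 XOR (NOT 1 OR 1)) IMPLIES (0 XOR 0)) -> 1
  row 25 [11001]: ((NOT 0 XOR (NOT 1 OR 1)) IMPLIES (0 XOR 0)) -> 1
  row 26 [11010]: ((NOT 1 XOR (NOT 1 OR 1)) IMPLIES (0 XOR 0)) -> 0
  row 27 [11011]: ((NOT 1 XOR (NOT 1 OR 1)) IMPLIES (0 XOR 0)) -> 0
  row 28 [11100]: ((NOT 0 XOR (NOT 1 OR 1)) IMPLIES (1 XOR 1)) -> 1
  row 29 [11101]: ((NOT 0 XOR (NOT 1 OR 1)) IMPLIES (1 XOR 1)) -> 1
  row 30 [11110]: ((NOT 1 XOR (NOT 1 OR 1)) IMPLIES (1 XOR 1)) -> 0
  row 31 [11111]: ((NOT 1 XOR (NOT 1 OR 1)) IMPLIES (1 XOR 1)) -> 0
Full result column, 4 rows per line (a,b,c fixed per line; d,e runs 00..11 left to right):
  rows 0-3 [a,b,c=000]: 1100  = hex C
  rows 4-7 [a,b,c=001]: 1100  = hex C
  rows 8-11 [a,b,c=010]: 1100  = hex C
  rows 12-15 [a,b,c=011]: 1100  = hex C
  rows 16-19 [a,b,c=100]: 0011  = hex 3
  rows 20-23 [a,b,c=101]: 0011  = hex 3
  rows 24-27 [a,b,c=110]: 1100  = hex C
  rows 28-31 [a,b,c=111]: 1100  = hex C
Output column (row 0 .. row 31) = 11001100110011000011001111001100
Output column grouped in 4s = 1100 1100 1100 1100 0011 0011 1100 1100 = 0xCCCC33CC
Convert to decimal digit by digit (value = value*16 + digit):
  C -> 12
  12*16 + 12 (C) = 204
  204*16 + 12 (C) = 3276
  3276*16 + 12 (C) = 52428
  52428*16 + 3 = 838851
  838851*16 + 3 = 13421619
  13421619*16 + 12 (C) = 214745916
  214745916*16 + 12 (C) = 3435934668
Decimal = 3435934668

3435934668
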